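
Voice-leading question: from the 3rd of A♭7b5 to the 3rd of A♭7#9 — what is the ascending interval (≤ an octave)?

The 3rd of A♭7b5 is C; the 3rd of A♭7#9 is C.
Counting 1 letters and 0 half steps from C gives a perfect unison.

perfect unison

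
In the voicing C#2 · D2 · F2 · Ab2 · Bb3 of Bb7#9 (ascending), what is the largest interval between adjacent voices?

major ninth

Adjacent intervals: C#2→D2 = minor second; D2→F2 = minor third; F2→Ab2 = minor third; Ab2→Bb3 = major ninth.
The largest is Ab2 to Bb3, a major ninth (14 semitones).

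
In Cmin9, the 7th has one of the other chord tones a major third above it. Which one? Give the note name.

D

Spelling the chord: C–E♭–G–B♭–D.
The 7th is B♭. A major third above B♭ is D.
D is the chord's 9th.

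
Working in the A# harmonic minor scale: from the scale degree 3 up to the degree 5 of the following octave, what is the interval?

Spelling the A# harmonic minor scale: A# B# C# D# E# F# G##.
Scale degree 3 = C#; 5th scale degree (up an octave) = E#.
Counting 10 letters and 16 half steps from C# gives a major tenth.

M10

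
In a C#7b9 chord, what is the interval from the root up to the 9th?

minor ninth

The chord tones of C#7b9 (C# dominant seventh flat nine) are C# E# G# B D.
The root is C# and the 9th is D.
C# up to D is 13 semitones, a half step narrower than a major ninth, so the interval is minor.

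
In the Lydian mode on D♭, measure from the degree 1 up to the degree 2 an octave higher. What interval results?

major 9th

Spelling the Lydian mode on D♭: D♭ E♭ F G A♭ B♭ C.
That puts D♭ below E♭.
D♭ up to E♭ spans 9 letter names and 14 semitones — a major ninth.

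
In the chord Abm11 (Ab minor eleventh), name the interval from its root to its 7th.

Spelling the chord: Ab-Cb-Eb-Gb-Bb-Db.
The root is Ab and the 7th is Gb.
Ab up to Gb is 10 semitones, a half step narrower than a major seventh, so the interval is minor.

m7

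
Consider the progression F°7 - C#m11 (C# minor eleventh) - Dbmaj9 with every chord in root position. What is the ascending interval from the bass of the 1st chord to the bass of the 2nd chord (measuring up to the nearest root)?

augmented 5th

The roots are F and C#.
From F to C#: 8 semitones over a fifth = augmented.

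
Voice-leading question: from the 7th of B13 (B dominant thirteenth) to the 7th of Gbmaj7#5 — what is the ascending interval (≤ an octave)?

minor sixth

B13 (B dominant thirteenth) has A as its 7th, and Gbmaj7#5 has F as its 7th.
6 letter names make it a sixth; at 8 semitones (a half step narrower than major) the quality is minor.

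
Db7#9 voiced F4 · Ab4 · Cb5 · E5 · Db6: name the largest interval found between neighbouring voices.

Adjacent intervals: F4→Ab4 = minor third; Ab4→Cb5 = minor third; Cb5→E5 = augmented third; E5→Db6 = diminished seventh.
The largest is E5 to Db6, a diminished seventh (9 semitones).

diminished 7th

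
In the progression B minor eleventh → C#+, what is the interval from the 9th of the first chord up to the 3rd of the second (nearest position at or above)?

The 9th of B minor eleventh is C#; the 3rd of C#+ is E#.
C# up to E# spans 3 letter names and 4 semitones — a major third.

major 3rd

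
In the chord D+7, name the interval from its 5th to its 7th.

diminished 3rd

Spelling the chord: D-F#-A#-C.
So we need the interval from A# up to C.
A# up to C is 2 semitones, a whole step narrower than a major third, so the interval is diminished.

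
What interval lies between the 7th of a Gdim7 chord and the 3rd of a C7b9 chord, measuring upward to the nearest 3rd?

augmented 7th

The 7th of Gdim7 is Fb; the 3rd of C7b9 is E.
7 letter names make it a seventh; at 12 semitones (a half step wider than major) the quality is augmented.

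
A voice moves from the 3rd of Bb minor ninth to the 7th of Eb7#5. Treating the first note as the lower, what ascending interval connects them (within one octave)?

Bb minor ninth has Db as its 3rd, and Eb7#5 has Db as its 7th.
Counting 1 letters and 0 half steps from Db gives a perfect unison.

perfect unison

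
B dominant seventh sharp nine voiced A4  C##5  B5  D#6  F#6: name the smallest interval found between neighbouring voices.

Adjacent intervals: A4→C##5 = augmented third; C##5→B5 = diminished seventh; B5→D#6 = major third; D#6→F#6 = minor third.
The smallest is D#6 to F#6, a minor third (3 semitones).

minor third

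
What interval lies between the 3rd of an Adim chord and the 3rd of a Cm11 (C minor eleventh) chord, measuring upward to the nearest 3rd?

The 3rd of Adim is C; the 3rd of Cm11 (C minor eleventh) is E♭.
3 letter names make it a third; at 3 semitones (a half step narrower than major) the quality is minor.

m3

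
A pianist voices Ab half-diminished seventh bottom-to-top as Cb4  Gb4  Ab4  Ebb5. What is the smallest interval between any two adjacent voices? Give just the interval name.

Adjacent intervals: Cb4→Gb4 = perfect fifth; Gb4→Ab4 = major second; Ab4→Ebb5 = diminished fifth.
The smallest is Gb4 to Ab4, a major second (2 semitones).

M2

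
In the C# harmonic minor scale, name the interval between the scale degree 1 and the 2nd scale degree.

C# harmonic minor: C# D# E F# G# A B#.
So we need the interval from C# up to D#.
C# up to D# spans 2 letter names and 2 semitones — a major second.

M2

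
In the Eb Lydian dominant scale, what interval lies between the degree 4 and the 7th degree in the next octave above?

diminished eleventh

The scale runs Eb F G A Bb C Db.
That puts A below Db.
A up to Db is 16 semitones, a half step narrower than a perfect eleventh, so the interval is diminished.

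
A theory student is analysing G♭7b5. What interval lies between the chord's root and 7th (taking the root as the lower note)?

minor seventh

G♭7b5 (G♭ dominant seventh flat five) is spelled G♭-B♭-D𝄫-F♭.
So we need the interval from G♭ up to F♭.
G♭ up to F♭ is 10 semitones, a half step narrower than a major seventh, so the interval is minor.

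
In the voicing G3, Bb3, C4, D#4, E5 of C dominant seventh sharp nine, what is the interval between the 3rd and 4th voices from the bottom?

Those voices are C4 and D#4.
From C to D#: 3 semitones over a second = augmented.

augmented second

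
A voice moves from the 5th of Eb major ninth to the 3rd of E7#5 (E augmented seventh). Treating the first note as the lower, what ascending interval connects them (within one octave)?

augmented sixth

The 5th of Eb major ninth is Bb; the 3rd of E7#5 (E augmented seventh) is G#.
Bb up to G# is 10 semitones, a half step wider than a major sixth, so the interval is augmented.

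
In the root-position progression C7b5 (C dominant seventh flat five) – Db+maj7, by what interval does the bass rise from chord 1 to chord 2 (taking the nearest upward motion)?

The roots are C and Db.
C up to Db is 1 semitone, a half step narrower than a major second, so the interval is minor.

minor 2nd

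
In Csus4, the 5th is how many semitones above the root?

The chord tones of Csus4 are C–F–G.
C to G is a perfect fifth: 7 semitones.

7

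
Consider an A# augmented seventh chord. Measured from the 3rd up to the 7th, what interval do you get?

A#+7 is spelled A#, C##, E##, G#.
3rd = C##; 7th = G#.
From C## to G#: 6 semitones over a fifth = diminished.
This 3–7 tritone is the characteristic tension at the heart of the dominant sound.

diminished fifth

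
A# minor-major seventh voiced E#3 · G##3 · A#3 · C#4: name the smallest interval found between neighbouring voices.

Adjacent intervals: E#3→G##3 = major third; G##3→A#3 = minor second; A#3→C#4 = minor third.
The smallest is G##3 to A#3, a minor second (1 semitone).

minor second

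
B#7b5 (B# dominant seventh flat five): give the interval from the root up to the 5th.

The chord tones of B#7b5 are B#, D##, F#, A#.
The root is B# and the 5th is F#.
5 letter names make it a fifth; at 6 semitones (a half step narrower than perfect) the quality is diminished.

diminished fifth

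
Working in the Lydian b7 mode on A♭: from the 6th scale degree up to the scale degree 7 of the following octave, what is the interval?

The scale runs A♭ B♭ C D E♭ F G♭.
The 6th scale degree is F and the 7th scale degree (up an octave) is G♭.
From F to G♭: 13 semitones over a ninth = minor.

minor ninth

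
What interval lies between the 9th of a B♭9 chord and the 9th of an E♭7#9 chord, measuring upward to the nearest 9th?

B♭9 has C as its 9th, and E♭7#9 has F♯ as its 9th.
From C to F♯: 6 semitones over a fourth = augmented.

augmented fourth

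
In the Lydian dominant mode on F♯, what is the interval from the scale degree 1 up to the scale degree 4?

augmented 4th

F♯ lydian dominant: F♯ G♯ A♯ B♯ C♯ D♯ E.
The scale degree 1 is F♯ and the 4th degree is B♯.
From F♯ to B♯: 6 semitones over a fourth = augmented.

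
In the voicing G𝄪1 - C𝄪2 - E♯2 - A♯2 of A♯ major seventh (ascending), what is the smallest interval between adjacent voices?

Adjacent intervals: G𝄪1→C𝄪2 = perfect fourth; C𝄪2→E♯2 = minor third; E♯2→A♯2 = perfect fourth.
The smallest is C𝄪2 to E♯2, a minor third (3 semitones).

m3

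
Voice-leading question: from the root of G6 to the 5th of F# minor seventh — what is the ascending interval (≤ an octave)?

augmented 4th

The root of G6 is G; the 5th of F# minor seventh is C#.
From G to C#: 6 semitones over a fourth = augmented.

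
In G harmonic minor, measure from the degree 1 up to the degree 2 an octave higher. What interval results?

G harmonic minor: G A Bb C D Eb F#.
The degree 1 is G and the 2nd degree (up an octave) is A.
G up to A spans 9 letter names and 14 semitones — a major ninth.

M9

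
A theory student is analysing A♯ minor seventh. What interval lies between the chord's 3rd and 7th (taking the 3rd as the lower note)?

perfect fifth

The chord tones of A♯m7 (A♯ minor seventh) are A♯–C♯–E♯–G♯.
The 3rd is C♯ and the 7th is G♯.
Counting 5 letters and 7 half steps from C♯ gives a perfect fifth.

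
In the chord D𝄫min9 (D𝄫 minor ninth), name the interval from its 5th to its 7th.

minor third

D𝄫min9: D𝄫–F𝄫–A𝄫–C𝄫–E𝄫.
So we need the interval from A𝄫 up to C𝄫.
3 letter names make it a third; at 3 semitones (a half step narrower than major) the quality is minor.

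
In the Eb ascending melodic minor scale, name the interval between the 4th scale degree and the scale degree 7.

The scale runs Eb F Gb Ab Bb C D.
So we need the interval from Ab up to D.
Ab up to D is 6 semitones, a half step wider than a perfect fourth, so the interval is augmented.

A4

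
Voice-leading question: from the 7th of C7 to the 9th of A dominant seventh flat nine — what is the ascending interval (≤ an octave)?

The 7th of C7 is Bb; the 9th of A dominant seventh flat nine is Bb.
Bb up to Bb spans 1 letter names and 0 semitones — a perfect unison.

P1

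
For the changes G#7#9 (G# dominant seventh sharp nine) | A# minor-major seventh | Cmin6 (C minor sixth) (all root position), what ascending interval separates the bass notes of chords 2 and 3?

The roots are A# and C.
From A# to C: 2 semitones over a third = diminished.

diminished third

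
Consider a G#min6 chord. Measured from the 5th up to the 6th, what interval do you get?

The chord tones of G# minor sixth are G#–B–D#–E#.
So we need the interval from D# up to E#.
From D# to E# is 2 semitones, exactly the major second.

major second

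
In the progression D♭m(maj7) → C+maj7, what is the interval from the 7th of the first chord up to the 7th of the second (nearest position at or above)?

D♭m(maj7) has C as its 7th, and C+maj7 has B as its 7th.
Counting 7 letters and 11 half steps from C gives a major seventh.

M7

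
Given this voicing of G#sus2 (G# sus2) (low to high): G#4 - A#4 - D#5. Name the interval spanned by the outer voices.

The outer voices are G#4 and D#5.
From G# to D# is 7 semitones, exactly the perfect fifth.

P5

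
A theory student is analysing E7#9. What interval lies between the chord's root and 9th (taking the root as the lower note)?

augmented ninth

E7#9 (E dominant seventh sharp nine) is spelled E–G#–B–D–F##.
That puts E below F##.
9 letter names make it a ninth; at 15 semitones (a half step wider than major) the quality is augmented.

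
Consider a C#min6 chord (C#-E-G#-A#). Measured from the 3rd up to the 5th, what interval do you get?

M3

That puts E below G#.
Counting 3 letters and 4 half steps from E gives a major third.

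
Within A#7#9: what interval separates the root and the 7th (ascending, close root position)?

A#7#9 is spelled A#-C##-E#-G#-B##.
The root is A# and the 7th is G#.
7 letter names make it a seventh; at 10 semitones (a half step narrower than major) the quality is minor.

minor 7th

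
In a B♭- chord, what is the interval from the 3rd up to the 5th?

B♭m (B♭ minor) is spelled B♭-D♭-F.
So we need the interval from D♭ up to F.
Counting 3 letters and 4 half steps from D♭ gives a major third.

major 3rd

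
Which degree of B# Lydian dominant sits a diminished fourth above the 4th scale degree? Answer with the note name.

A#

The scale is B# C## D## E## F## G## A#.
The 4th scale degree is E##; a diminished fourth above that is A# — scale degree 7.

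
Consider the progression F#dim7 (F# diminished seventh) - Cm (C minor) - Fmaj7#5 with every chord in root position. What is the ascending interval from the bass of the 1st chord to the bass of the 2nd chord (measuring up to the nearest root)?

diminished 5th

The roots are F# and C.
From F# to C: 6 semitones over a fifth = diminished.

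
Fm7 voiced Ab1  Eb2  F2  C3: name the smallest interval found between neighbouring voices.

major second

Adjacent intervals: Ab1→Eb2 = perfect fifth; Eb2→F2 = major second; F2→C3 = perfect fifth.
The smallest is Eb2 to F2, a major second (2 semitones).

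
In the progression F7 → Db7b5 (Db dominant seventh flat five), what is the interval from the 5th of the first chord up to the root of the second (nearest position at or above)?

The 5th of F7 is C; the root of Db7b5 (Db dominant seventh flat five) is Db.
From C to Db: 1 semitone over a second = minor.

minor second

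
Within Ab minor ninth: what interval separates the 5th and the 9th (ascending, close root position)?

The chord tones of Abm9 are Ab–Cb–Eb–Gb–Bb.
The 5th is Eb and the 9th is Bb.
Eb up to Bb spans 5 letter names and 7 semitones — a perfect fifth.

perfect fifth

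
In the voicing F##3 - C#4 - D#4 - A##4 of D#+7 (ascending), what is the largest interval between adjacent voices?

Adjacent intervals: F##3→C#4 = diminished fifth; C#4→D#4 = major second; D#4→A##4 = augmented fifth.
The largest is D#4 to A##4, an augmented fifth (8 semitones).

augmented 5th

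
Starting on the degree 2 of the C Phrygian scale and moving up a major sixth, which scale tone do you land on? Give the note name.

The scale is C D♭ E♭ F G A♭ B♭.
The degree 2 is D♭; a major sixth above that is B♭ — scale degree 7.

Bb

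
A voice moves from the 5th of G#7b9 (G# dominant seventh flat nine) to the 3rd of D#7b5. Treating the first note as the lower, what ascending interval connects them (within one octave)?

G#7b9 (G# dominant seventh flat nine) has D# as its 5th, and D#7b5 has F## as its 3rd.
D# up to F## spans 3 letter names and 4 semitones — a major third.

major 3rd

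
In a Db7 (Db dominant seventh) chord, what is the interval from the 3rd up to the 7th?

Db7 is spelled Db-F-Ab-Cb.
That puts F below Cb.
F up to Cb is 6 semitones, a half step narrower than a perfect fifth, so the interval is diminished.

d5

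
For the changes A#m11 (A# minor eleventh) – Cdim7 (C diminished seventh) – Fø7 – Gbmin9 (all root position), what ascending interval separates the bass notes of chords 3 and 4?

minor second

The roots are F and Gb.
F up to Gb is 1 semitone, a half step narrower than a major second, so the interval is minor.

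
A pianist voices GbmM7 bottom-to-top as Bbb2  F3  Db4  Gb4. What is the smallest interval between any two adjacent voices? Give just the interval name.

Adjacent intervals: Bbb2→F3 = augmented fifth; F3→Db4 = minor sixth; Db4→Gb4 = perfect fourth.
The smallest is Db4 to Gb4, a perfect fourth (5 semitones).

perfect fourth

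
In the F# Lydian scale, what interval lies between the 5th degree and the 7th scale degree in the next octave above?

Spelling the F# Lydian scale: F# G# A# B# C# D# E#.
5th degree = C#; scale degree 7 (up an octave) = E#.
From C# to E# is 16 semitones, exactly the major tenth.

M10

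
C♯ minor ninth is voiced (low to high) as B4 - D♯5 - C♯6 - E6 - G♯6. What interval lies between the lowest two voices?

Those voices are B4 and D♯5.
Counting 3 letters and 4 half steps from B gives a major third.

major third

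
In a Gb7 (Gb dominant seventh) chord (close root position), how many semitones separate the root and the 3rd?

Gb7: Gb-Bb-Db-Fb.
Gb to Bb is a major third: 4 semitones.

4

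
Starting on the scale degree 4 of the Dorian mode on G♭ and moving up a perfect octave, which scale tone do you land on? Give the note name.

The scale is G♭ A♭ B𝄫 C♭ D♭ E♭ F♭.
The scale degree 4 is C♭; a perfect octave above that is C♭ — scale degree 4.

Cb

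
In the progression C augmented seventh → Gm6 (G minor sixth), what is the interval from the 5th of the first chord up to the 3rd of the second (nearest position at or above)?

C augmented seventh has G# as its 5th, and Gm6 (G minor sixth) has Bb as its 3rd.
G# up to Bb is 2 semitones, a whole step narrower than a major third, so the interval is diminished.

d3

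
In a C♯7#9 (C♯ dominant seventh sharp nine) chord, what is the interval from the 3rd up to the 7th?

diminished 5th

Spelling the chord: C♯–E♯–G♯–B–D𝄪.
3rd = E♯; 7th = B.
E♯ up to B is 6 semitones, a half step narrower than a perfect fifth, so the interval is diminished.
That tritone between 3rd and 7th is what gives the dominant seventh its pull toward resolution.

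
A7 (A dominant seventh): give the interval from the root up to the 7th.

A7 is spelled A–C♯–E–G.
So we need the interval from A up to G.
From A to G: 10 semitones over a seventh = minor.

minor seventh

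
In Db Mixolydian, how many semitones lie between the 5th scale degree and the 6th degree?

2

The scale is Db Eb F Gb Ab Bb Cb.
Ab up to Bb is a major second — 2 semitones.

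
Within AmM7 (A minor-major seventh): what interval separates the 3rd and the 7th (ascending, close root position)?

augmented fifth

The chord tones of AmM7 (A minor-major seventh) are A-C-E-G♯.
That puts C below G♯.
5 letter names make it a fifth; at 8 semitones (a half step wider than perfect) the quality is augmented.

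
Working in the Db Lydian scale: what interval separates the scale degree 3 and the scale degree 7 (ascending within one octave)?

The scale runs Db Eb F G Ab Bb C.
So we need the interval from F up to C.
Counting 5 letters and 7 half steps from F gives a perfect fifth.

perfect fifth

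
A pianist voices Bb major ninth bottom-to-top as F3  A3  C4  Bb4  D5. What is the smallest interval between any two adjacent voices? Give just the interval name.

minor third

Adjacent intervals: F3→A3 = major third; A3→C4 = minor third; C4→Bb4 = minor seventh; Bb4→D5 = major third.
The smallest is A3 to C4, a minor third (3 semitones).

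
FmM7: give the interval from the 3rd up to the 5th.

major 3rd

F minor-major seventh: F A♭ C E.
That puts A♭ below C.
A♭ up to C spans 3 letter names and 4 semitones — a major third.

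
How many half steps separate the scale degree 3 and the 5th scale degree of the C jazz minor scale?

The scale is C D Eb F G A B.
Eb up to G is a major third — 4 semitones.

4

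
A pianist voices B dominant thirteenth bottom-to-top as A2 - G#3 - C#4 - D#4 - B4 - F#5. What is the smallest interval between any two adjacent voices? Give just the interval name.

Adjacent intervals: A2→G#3 = major seventh; G#3→C#4 = perfect fourth; C#4→D#4 = major second; D#4→B4 = minor sixth; B4→F#5 = perfect fifth.
The smallest is C#4 to D#4, a major second (2 semitones).

major second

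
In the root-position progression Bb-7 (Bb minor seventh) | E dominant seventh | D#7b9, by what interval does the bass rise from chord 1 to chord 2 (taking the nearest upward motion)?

The roots are Bb and E.
4 letter names make it a fourth; at 6 semitones (a half step wider than perfect) the quality is augmented.

augmented fourth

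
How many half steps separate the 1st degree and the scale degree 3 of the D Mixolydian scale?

The scale is D E F# G A B C.
D up to F# is a major third — 4 semitones.

4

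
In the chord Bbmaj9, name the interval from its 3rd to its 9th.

Spelling the chord: Bb, D, F, A, C.
So we need the interval from D up to C.
7 letter names make it a seventh; at 10 semitones (a half step narrower than major) the quality is minor.

minor 7th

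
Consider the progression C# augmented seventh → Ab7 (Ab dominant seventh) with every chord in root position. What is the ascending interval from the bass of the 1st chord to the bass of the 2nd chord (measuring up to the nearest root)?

The roots are C# and Ab.
From C# to Ab: 7 semitones over a sixth = diminished.

diminished 6th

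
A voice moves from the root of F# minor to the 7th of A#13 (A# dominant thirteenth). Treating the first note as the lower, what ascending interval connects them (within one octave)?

F# minor has F# as its root, and A#13 (A# dominant thirteenth) has G# as its 7th.
From F# to G# is 2 semitones, exactly the major second.

major second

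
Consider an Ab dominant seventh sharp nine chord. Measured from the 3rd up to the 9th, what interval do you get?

Ab7#9: Ab–C–Eb–Gb–B.
3rd = C; 9th = B.
Counting 7 letters and 11 half steps from C gives a major seventh.

M7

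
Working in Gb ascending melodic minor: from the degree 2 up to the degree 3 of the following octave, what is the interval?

m9

The scale runs Gb Ab Bbb Cb Db Eb F.
That puts Ab below Bbb.
Ab up to Bbb is 13 semitones, a half step narrower than a major ninth, so the interval is minor.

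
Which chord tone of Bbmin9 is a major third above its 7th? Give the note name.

C

Bbmin9 (Bb minor ninth) is spelled Bb, Db, F, Ab, C.
The 7th is Ab. A major third above Ab is C.
C is the chord's 9th.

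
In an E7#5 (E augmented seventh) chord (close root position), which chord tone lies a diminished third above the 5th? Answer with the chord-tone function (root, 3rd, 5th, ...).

E augmented seventh is spelled E, G♯, B♯, D.
The 5th is B♯. A diminished third above B♯ is D.
D is the chord's 7th.

7th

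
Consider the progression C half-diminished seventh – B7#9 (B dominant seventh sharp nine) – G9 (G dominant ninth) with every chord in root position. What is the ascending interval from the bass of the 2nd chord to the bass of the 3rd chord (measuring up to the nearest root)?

The roots are B and G.
6 letter names make it a sixth; at 8 semitones (a half step narrower than major) the quality is minor.

minor 6th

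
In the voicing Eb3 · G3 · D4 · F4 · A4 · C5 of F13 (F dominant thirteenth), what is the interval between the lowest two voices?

M3

Those voices are Eb3 and G3.
Counting 3 letters and 4 half steps from Eb gives a major third.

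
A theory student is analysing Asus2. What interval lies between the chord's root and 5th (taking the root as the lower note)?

Asus2 (A sus2) is spelled A–B–E.
The root is A and the 5th is E.
Counting 5 letters and 7 half steps from A gives a perfect fifth.

P5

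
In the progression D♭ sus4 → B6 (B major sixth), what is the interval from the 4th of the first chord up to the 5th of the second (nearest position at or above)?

augmented 7th

The 4th of D♭ sus4 is G♭; the 5th of B6 (B major sixth) is F♯.
From G♭ to F♯: 12 semitones over a seventh = augmented.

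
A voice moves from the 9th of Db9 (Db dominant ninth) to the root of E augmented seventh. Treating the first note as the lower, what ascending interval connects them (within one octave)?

The 9th of Db9 (Db dominant ninth) is Eb; the root of E augmented seventh is E.
1 letter names make it a unison; at 1 semitone (a half step wider than perfect) the quality is augmented.

augmented 1st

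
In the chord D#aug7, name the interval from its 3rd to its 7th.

diminished fifth

The chord tones of D#7#5 (D# augmented seventh) are D#–F##–A##–C#.
That puts F## below C#.
From F## to C#: 6 semitones over a fifth = diminished.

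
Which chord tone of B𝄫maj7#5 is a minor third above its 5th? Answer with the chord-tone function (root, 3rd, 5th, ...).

7th

The chord tones of B𝄫 augmented major seventh are B𝄫 D♭ F A♭.
The 5th is F. A minor third above F is A♭.
A♭ is the chord's 7th.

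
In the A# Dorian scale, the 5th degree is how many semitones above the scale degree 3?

4

The scale is A# B# C# D# E# F## G#.
C# up to E# is a major third — 4 semitones.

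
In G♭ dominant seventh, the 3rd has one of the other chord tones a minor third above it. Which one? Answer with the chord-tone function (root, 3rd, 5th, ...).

5th

G♭7 is spelled G♭, B♭, D♭, F♭.
The 3rd is B♭. A minor third above B♭ is D♭.
D♭ is the chord's 5th.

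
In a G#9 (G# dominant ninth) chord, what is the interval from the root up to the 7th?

m7

G# dominant ninth: G#-B#-D#-F#-A#.
That puts G# below F#.
7 letter names make it a seventh; at 10 semitones (a half step narrower than major) the quality is minor.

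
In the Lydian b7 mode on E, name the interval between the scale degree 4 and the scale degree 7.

diminished fourth

E lydian dominant: E F# G# A# B C# D.
That puts A# below D.
A# up to D is 4 semitones, a half step narrower than a perfect fourth, so the interval is diminished.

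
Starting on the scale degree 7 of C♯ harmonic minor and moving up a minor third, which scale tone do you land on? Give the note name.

D#

The scale is C♯ D♯ E F♯ G♯ A B♯.
The scale degree 7 is B♯; a minor third above that is D♯ — scale degree 2.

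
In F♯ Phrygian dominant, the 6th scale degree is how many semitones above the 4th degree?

3

The scale is F♯ G A♯ B C♯ D E.
B up to D is a minor third — 3 semitones.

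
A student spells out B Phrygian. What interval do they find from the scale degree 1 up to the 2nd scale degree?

B phrygian: B C D E F# G A.
That puts B below C.
B up to C is 1 semitone, a half step narrower than a major second, so the interval is minor.

minor second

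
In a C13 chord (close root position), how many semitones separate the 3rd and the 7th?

6

C dominant thirteenth: C-E-G-B♭-D-A.
E to B♭ is a diminished fifth: 6 semitones.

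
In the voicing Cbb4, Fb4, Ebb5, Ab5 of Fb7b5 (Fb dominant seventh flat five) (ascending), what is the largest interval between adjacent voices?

minor 7th

Adjacent intervals: Cbb4→Fb4 = augmented fourth; Fb4→Ebb5 = minor seventh; Ebb5→Ab5 = augmented fourth.
The largest is Fb4 to Ebb5, a minor seventh (10 semitones).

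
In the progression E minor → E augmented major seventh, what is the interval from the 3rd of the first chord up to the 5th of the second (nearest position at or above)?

A3

The 3rd of E minor is G; the 5th of E augmented major seventh is B#.
From G to B#: 5 semitones over a third = augmented.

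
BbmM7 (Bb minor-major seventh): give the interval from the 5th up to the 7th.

major third

The chord tones of BbmM7 are Bb–Db–F–A.
The 5th is F and the 7th is A.
From F to A is 4 semitones, exactly the major third.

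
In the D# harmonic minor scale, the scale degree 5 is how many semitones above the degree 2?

The scale is D# E# F# G# A# B C##.
E# up to A# is a perfect fourth — 5 semitones.

5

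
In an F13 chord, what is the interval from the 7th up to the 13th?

F dominant thirteenth is spelled F A C E♭ G D.
That puts E♭ below D.
E♭ up to D spans 7 letter names and 11 semitones — a major seventh.

major 7th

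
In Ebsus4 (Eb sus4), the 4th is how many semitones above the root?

5

The chord tones of Ebsus4 (Eb sus4) are Eb Ab Bb.
Eb to Ab is a perfect fourth: 5 semitones.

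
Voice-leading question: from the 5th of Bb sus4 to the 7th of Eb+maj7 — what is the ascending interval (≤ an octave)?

Bb sus4 has F as its 5th, and Eb+maj7 has D as its 7th.
Counting 6 letters and 9 half steps from F gives a major sixth.

major sixth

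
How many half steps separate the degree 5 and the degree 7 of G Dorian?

The scale is G A B♭ C D E F.
D up to F is a minor third — 3 semitones.

3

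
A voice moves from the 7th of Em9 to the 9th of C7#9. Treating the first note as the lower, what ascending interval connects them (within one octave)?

The 7th of Em9 is D; the 9th of C7#9 is D#.
From D to D#: 1 semitone over a unison = augmented.

augmented unison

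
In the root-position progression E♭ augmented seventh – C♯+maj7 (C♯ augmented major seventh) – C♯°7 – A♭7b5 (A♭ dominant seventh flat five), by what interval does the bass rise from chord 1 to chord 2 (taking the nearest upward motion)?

The roots are E♭ and C♯.
6 letter names make it a sixth; at 10 semitones (a half step wider than major) the quality is augmented.

augmented sixth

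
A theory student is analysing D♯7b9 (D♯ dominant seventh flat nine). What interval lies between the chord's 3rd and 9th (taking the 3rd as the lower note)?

diminished seventh

D♯7b9 (D♯ dominant seventh flat nine) is spelled D♯–F𝄪–A♯–C♯–E.
So we need the interval from F𝄪 up to E.
7 letter names make it a seventh; at 9 semitones (a whole step narrower than major) the quality is diminished.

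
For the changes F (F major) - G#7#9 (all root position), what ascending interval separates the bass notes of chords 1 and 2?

augmented 2nd

The roots are F and G#.
F up to G# is 3 semitones, a half step wider than a major second, so the interval is augmented.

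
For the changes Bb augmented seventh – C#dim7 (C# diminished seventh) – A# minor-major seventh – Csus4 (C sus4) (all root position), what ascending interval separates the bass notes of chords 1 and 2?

The roots are Bb and C#.
2 letter names make it a second; at 3 semitones (a half step wider than major) the quality is augmented.

A2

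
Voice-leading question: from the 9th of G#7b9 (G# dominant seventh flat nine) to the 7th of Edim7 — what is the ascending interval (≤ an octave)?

d4

G#7b9 (G# dominant seventh flat nine) has A as its 9th, and Edim7 has Db as its 7th.
A up to Db is 4 semitones, a half step narrower than a perfect fourth, so the interval is diminished.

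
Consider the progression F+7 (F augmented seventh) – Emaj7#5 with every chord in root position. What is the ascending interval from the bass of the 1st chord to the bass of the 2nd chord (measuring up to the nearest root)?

M7

The roots are F and E.
F up to E spans 7 letter names and 11 semitones — a major seventh.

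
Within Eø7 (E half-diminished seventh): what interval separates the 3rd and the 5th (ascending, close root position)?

minor 3rd

Eø7 (E half-diminished seventh): E-G-Bb-D.
That puts G below Bb.
G up to Bb is 3 semitones, a half step narrower than a major third, so the interval is minor.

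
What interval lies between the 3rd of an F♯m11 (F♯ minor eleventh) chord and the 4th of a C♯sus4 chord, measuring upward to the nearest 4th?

major 6th

The 3rd of F♯m11 (F♯ minor eleventh) is A; the 4th of C♯sus4 is F♯.
A up to F♯ spans 6 letter names and 9 semitones — a major sixth.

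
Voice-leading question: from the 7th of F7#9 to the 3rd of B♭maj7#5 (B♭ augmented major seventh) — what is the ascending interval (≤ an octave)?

major 7th

F7#9 has E♭ as its 7th, and B♭maj7#5 (B♭ augmented major seventh) has D as its 3rd.
E♭ up to D spans 7 letter names and 11 semitones — a major seventh.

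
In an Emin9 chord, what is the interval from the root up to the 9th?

major ninth

Emin9: E–G–B–D–F♯.
So we need the interval from E up to F♯.
E up to F♯ spans 9 letter names and 14 semitones — a major ninth.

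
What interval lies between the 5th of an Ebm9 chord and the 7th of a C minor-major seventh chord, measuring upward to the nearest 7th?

Ebm9 has Bb as its 5th, and C minor-major seventh has B as its 7th.
Bb up to B is 1 semitone, a half step wider than a perfect unison, so the interval is augmented.

augmented unison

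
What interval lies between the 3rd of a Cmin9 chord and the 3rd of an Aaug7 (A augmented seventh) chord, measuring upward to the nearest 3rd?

The 3rd of Cmin9 is E♭; the 3rd of Aaug7 (A augmented seventh) is C♯.
6 letter names make it a sixth; at 10 semitones (a half step wider than major) the quality is augmented.

augmented sixth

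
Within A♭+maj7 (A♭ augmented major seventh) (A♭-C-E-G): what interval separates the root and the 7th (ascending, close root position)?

major seventh

Root = A♭; 7th = G.
From A♭ to G is 11 semitones, exactly the major seventh.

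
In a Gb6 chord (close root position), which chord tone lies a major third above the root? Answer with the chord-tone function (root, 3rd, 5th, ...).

3rd

The chord tones of Gb6 (Gb major sixth) are Gb-Bb-Db-Eb.
The root is Gb. A major third above Gb is Bb.
Bb is the chord's 3rd.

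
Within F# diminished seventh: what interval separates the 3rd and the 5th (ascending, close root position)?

minor third

F#dim7: F# A C Eb.
3rd = A; 5th = C.
A up to C is 3 semitones, a half step narrower than a major third, so the interval is minor.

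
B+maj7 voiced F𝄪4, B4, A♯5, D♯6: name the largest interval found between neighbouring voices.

Adjacent intervals: F𝄪4→B4 = diminished fourth; B4→A♯5 = major seventh; A♯5→D♯6 = perfect fourth.
The largest is B4 to A♯5, a major seventh (11 semitones).

M7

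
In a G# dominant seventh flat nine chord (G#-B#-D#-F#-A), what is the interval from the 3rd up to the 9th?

So we need the interval from B# up to A.
B# up to A is 9 semitones, a whole step narrower than a major seventh, so the interval is diminished.

diminished 7th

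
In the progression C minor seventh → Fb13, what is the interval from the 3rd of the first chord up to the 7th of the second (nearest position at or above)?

The 3rd of C minor seventh is Eb; the 7th of Fb13 is Ebb.
From Eb to Ebb: 11 semitones over an octave = diminished.

diminished octave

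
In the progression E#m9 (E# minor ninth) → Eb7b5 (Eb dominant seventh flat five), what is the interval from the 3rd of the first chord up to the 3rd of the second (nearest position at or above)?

E#m9 (E# minor ninth) has G# as its 3rd, and Eb7b5 (Eb dominant seventh flat five) has G as its 3rd.
From G# to G: 11 semitones over an octave = diminished.

diminished octave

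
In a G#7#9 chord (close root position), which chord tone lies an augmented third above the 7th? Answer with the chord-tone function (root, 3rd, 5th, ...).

9th

Spelling the chord: G#-B#-D#-F#-A##.
The 7th is F#. An augmented third above F# is A##.
A## is the chord's 9th.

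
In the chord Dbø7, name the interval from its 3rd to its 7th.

The chord tones of Dbø7 are Db, Fb, Abb, Cb.
3rd = Fb; 7th = Cb.
Fb up to Cb spans 5 letter names and 7 semitones — a perfect fifth.

perfect 5th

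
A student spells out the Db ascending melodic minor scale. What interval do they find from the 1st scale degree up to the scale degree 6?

Db melodic minor: Db Eb Fb Gb Ab Bb C.
The 1st scale degree is Db and the 6th scale degree is Bb.
Db up to Bb spans 6 letter names and 9 semitones — a major sixth.

major sixth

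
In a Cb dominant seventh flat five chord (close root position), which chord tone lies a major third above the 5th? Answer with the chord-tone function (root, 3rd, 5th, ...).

7th

Cb7b5 (Cb dominant seventh flat five) is spelled Cb-Eb-Gbb-Bbb.
The 5th is Gbb. A major third above Gbb is Bbb.
Bbb is the chord's 7th.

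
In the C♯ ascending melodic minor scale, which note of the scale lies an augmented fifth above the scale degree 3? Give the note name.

B#

The scale is C♯ D♯ E F♯ G♯ A♯ B♯.
The scale degree 3 is E; an augmented fifth above that is B♯ — scale degree 7.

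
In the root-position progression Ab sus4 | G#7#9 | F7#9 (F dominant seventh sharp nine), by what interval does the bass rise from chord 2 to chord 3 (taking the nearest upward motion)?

diminished 7th

The roots are G# and F.
7 letter names make it a seventh; at 9 semitones (a whole step narrower than major) the quality is diminished.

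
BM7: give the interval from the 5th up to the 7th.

major third

The chord tones of BM7 are B-D#-F#-A#.
5th = F#; 7th = A#.
Counting 3 letters and 4 half steps from F# gives a major third.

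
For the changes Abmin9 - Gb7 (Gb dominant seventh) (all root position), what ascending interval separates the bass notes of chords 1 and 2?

The roots are Ab and Gb.
Ab up to Gb is 10 semitones, a half step narrower than a major seventh, so the interval is minor.

minor 7th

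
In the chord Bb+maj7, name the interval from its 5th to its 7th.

minor third

Bbmaj7#5 (Bb augmented major seventh) is spelled Bb-D-F#-A.
5th = F#; 7th = A.
3 letter names make it a third; at 3 semitones (a half step narrower than major) the quality is minor.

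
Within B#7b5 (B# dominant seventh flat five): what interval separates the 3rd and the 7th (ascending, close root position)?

d5

B#7b5: B# D## F# A#.
3rd = D##; 7th = A#.
5 letter names make it a fifth; at 6 semitones (a half step narrower than perfect) the quality is diminished.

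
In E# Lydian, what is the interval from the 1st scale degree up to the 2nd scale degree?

The scale runs E# F## G## A## B# C## D##.
The 1st scale degree is E# and the scale degree 2 is F##.
Counting 2 letters and 2 half steps from E# gives a major second.

major second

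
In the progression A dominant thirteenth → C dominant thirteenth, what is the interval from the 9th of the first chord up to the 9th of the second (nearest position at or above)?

m3

The 9th of A dominant thirteenth is B; the 9th of C dominant thirteenth is D.
From B to D: 3 semitones over a third = minor.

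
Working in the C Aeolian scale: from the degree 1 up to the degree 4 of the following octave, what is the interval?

P11

Spelling the C Aeolian scale: C D Eb F G Ab Bb.
So we need the interval from C up to F.
C up to F spans 11 letter names and 17 semitones — a perfect eleventh.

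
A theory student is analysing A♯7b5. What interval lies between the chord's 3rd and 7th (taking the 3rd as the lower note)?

diminished 5th

A♯7b5: A♯-C𝄪-E-G♯.
So we need the interval from C𝄪 up to G♯.
From C𝄪 to G♯: 6 semitones over a fifth = diminished.
That tritone between 3rd and 7th is what gives the dominant seventh its pull toward resolution.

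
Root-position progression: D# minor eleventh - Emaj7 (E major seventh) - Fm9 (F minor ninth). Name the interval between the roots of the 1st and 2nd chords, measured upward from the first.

minor second

The roots are D# and E.
2 letter names make it a second; at 1 semitone (a half step narrower than major) the quality is minor.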